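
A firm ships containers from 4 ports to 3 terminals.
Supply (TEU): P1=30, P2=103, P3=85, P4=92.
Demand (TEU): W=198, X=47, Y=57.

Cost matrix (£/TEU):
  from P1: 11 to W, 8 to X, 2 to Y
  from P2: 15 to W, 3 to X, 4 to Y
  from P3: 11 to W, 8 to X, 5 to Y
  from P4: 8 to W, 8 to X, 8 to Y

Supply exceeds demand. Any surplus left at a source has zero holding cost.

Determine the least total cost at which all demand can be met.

2253

Optimal allocation:
  P1->W: 21 × £11 = £231
  P1->Y: 9 × £2 = £18
  P2->X: 47 × £3 = £141
  P2->Y: 48 × £4 = £192
  P3->W: 85 × £11 = £935
  P4->W: 92 × £8 = £736
Total = 231 + 18 + 141 + 192 + 935 + 736 = £2253.
(Supply check: P1 ships 30; P2 ships 95; P3 ships 85; P4 ships 92.)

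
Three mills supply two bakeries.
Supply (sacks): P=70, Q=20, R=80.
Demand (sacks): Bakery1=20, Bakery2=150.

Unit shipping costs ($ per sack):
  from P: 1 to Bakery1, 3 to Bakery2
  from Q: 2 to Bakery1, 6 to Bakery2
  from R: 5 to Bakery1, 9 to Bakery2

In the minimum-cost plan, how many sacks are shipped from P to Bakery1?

0

The minimum-cost plan:
  P->Bakery2: 70 × $3 = $210
  Q->Bakery1: 20 × $2 = $40
  R->Bakery2: 80 × $9 = $720
Total cost = $970.
The route P→Bakery1 is not used.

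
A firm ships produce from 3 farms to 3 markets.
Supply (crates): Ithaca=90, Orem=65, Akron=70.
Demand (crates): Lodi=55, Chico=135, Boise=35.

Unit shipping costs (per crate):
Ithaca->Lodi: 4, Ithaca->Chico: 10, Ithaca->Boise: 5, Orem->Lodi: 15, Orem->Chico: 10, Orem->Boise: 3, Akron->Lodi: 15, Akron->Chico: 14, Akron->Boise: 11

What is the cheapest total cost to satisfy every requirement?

1955

An optimal shipping plan:
  Ithaca->Lodi: 55 × 4 = 220
  Ithaca->Chico: 35 × 10 = 350
  Orem->Chico: 30 × 10 = 300
  Orem->Boise: 35 × 3 = 105
  Akron->Chico: 70 × 14 = 980
Total = 220 + 350 + 300 + 105 + 980 = 1955.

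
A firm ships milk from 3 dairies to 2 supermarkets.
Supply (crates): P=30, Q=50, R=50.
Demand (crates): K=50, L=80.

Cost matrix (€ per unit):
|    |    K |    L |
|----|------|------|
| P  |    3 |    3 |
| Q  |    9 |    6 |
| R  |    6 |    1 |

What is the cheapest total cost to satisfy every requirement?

500

A cheapest plan:
  P to K: 30 × €3 = €90
  Q to K: 20 × €9 = €180
  Q to L: 30 × €6 = €180
  R to L: 50 × €1 = €50
Total = 90 + 180 + 180 + 50 = €500.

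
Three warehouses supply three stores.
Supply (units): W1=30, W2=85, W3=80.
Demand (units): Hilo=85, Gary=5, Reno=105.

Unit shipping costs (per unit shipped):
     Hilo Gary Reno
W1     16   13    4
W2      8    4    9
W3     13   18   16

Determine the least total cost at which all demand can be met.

An optimal shipping plan:
  W1→Reno: 30 × 4 = 120
  W2→Hilo: 5 × 8 = 40
  W2→Gary: 5 × 4 = 20
  W2→Reno: 75 × 9 = 675
  W3→Hilo: 80 × 13 = 1040
Total = 120 + 40 + 20 + 675 + 1040 = 1895.

1895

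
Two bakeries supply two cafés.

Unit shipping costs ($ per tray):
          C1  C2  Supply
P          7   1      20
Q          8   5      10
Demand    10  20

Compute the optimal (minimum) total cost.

100

A cheapest plan:
  P->C2: 20 × $1 = $20
  Q->C1: 10 × $8 = $80
Total = 20 + 80 = $100.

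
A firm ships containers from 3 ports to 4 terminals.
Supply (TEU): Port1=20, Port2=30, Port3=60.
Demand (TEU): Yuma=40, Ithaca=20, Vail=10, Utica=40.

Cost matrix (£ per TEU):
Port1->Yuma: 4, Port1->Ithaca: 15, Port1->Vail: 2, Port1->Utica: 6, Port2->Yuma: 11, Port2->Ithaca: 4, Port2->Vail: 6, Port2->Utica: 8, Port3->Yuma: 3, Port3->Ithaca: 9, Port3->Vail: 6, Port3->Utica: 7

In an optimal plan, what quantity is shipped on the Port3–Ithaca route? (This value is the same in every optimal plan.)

0

Solving gives:
  Port1–Vail: 10 × £2 = £20
  Port1–Utica: 10 × £6 = £60
  Port2–Ithaca: 20 × £4 = £80
  Port2–Utica: 10 × £8 = £80
  Port3–Yuma: 40 × £3 = £120
  Port3–Utica: 20 × £7 = £140
Total cost = £500.
The route Port3→Ithaca is not used.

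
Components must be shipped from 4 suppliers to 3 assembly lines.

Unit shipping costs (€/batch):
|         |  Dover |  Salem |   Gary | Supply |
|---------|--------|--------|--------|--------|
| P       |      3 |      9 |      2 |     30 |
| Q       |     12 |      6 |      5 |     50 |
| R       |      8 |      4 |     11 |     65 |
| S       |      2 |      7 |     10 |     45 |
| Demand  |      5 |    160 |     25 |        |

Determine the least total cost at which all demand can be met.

940

One minimum-cost allocation:
  P–Dover: 5 × €3 = €15
  P–Gary: 25 × €2 = €50
  Q–Salem: 50 × €6 = €300
  R–Salem: 65 × €4 = €260
  S–Salem: 45 × €7 = €315
Total = 15 + 50 + 300 + 260 + 315 = €940.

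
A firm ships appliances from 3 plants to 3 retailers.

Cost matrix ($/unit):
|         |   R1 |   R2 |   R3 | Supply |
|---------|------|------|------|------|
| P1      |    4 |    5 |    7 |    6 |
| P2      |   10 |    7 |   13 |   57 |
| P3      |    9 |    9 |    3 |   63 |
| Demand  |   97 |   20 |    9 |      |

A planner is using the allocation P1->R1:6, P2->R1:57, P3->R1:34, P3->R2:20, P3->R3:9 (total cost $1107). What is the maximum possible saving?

Current plan cost = 6·4 + 57·10 + 34·9 + 20·9 + 9·3 = $1107.
Optimal plan:
  P1->R1: 6 × $4 = $24
  P2->R1: 37 × $10 = $370
  P2->R2: 20 × $7 = $140
  P3->R1: 54 × $9 = $486
  P3->R3: 9 × $3 = $27
Optimal cost = $1047.
Saving = 1107 − 1047 = $60.

60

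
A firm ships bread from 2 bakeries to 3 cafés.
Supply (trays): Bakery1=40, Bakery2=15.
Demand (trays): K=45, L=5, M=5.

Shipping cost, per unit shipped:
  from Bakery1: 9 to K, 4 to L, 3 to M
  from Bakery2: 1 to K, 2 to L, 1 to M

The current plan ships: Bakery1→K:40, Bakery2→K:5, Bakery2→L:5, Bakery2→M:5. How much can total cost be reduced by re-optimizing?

Current plan cost = 40·9 + 5·1 + 5·2 + 5·1 = 380.
Optimal plan:
  Bakery1->K: 30 trays
  Bakery1->L: 5 trays
  Bakery1->M: 5 trays
  Bakery2->K: 15 trays
Optimal cost = 320.
Saving = 380 − 320 = 60.

60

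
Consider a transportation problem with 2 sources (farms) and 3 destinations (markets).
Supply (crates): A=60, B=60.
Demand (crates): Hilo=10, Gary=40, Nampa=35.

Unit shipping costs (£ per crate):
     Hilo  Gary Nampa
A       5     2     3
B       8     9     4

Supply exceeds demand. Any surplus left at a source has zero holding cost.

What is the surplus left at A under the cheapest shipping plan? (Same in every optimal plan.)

An optimal plan:
  A→Hilo: 10 crates
  A→Gary: 40 crates
  A→Nampa: 10 crates
  B→Nampa: 25 crates
Total cost = £260.
A ships 60 of its 60, leaving 0.

0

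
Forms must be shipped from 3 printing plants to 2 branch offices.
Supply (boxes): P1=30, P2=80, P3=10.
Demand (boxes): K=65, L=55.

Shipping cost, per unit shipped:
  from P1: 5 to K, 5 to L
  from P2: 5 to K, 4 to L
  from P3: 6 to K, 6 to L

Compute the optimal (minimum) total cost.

555

A cheapest plan:
  P1->K: 30 × 5 = 150
  P2->K: 25 × 5 = 125
  P2->L: 55 × 4 = 220
  P3->K: 10 × 6 = 60
Total = 150 + 125 + 220 + 60 = 555.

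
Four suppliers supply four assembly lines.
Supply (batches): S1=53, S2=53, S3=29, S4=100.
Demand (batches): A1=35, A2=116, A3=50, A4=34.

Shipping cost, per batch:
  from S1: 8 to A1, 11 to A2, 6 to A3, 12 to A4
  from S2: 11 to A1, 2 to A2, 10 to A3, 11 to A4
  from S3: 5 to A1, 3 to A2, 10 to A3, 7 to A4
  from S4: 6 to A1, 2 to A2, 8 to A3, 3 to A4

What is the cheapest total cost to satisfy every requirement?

821

One minimum-cost allocation:
  S1–A1: 3 × 8 = 24
  S1–A3: 50 × 6 = 300
  S2–A2: 53 × 2 = 106
  S3–A1: 29 × 5 = 145
  S4–A1: 3 × 6 = 18
  S4–A2: 63 × 2 = 126
  S4–A4: 34 × 3 = 102
Total = 24 + 300 + 106 + 145 + 18 + 126 + 102 = 821.
(Supply check: S1 ships 53; S2 ships 53; S3 ships 29; S4 ships 100.)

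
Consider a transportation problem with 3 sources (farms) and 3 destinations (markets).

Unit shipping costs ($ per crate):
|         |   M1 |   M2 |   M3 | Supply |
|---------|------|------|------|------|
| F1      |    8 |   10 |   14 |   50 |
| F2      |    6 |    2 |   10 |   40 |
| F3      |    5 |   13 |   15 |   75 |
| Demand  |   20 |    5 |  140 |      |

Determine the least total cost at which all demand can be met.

1985

A cheapest plan:
  F1 to M3: 50 × $14 = $700
  F2 to M2: 5 × $2 = $10
  F2 to M3: 35 × $10 = $350
  F3 to M1: 20 × $5 = $100
  F3 to M3: 55 × $15 = $825
Total = 700 + 10 + 350 + 100 + 825 = $1985.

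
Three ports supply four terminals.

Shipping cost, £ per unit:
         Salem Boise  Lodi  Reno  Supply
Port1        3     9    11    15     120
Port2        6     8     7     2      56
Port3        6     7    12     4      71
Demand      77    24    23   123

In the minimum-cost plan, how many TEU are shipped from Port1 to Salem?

77

Optimal shipments:
  Port1->Salem: 77 × £3 = £231
  Port1->Boise: 24 × £9 = £216
  Port1->Lodi: 19 × £11 = £209
  Port2->Lodi: 4 × £7 = £28
  Port2->Reno: 52 × £2 = £104
  Port3->Reno: 71 × £4 = £284
Total cost = £1072.
So Port1→Salem carries 77 TEU.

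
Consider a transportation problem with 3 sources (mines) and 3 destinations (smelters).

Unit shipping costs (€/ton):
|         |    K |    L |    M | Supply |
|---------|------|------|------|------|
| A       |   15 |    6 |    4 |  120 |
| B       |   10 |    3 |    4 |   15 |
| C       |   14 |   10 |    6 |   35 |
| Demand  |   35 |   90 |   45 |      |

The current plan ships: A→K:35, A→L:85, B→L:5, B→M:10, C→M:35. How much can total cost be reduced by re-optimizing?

135

Current plan cost = 35·15 + 85·6 + 5·3 + 10·4 + 35·6 = €1300.
Optimal plan:
  A to L: 75 × €6 = €450
  A to M: 45 × €4 = €180
  B to L: 15 × €3 = €45
  C to K: 35 × €14 = €490
Optimal cost = €1165.
Saving = 1300 − 1165 = €135.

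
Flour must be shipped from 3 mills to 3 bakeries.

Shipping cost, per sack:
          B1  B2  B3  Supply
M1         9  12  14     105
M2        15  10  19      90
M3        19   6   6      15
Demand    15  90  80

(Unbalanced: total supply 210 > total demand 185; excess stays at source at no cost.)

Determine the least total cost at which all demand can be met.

2035

Optimal allocation:
  M1 to B1: 15 × 9 = 135
  M1 to B3: 65 × 14 = 910
  M2 to B2: 90 × 10 = 900
  M3 to B3: 15 × 6 = 90
Total = 135 + 910 + 900 + 90 = 2035.
(Supply check: M1 ships 80; M2 ships 90; M3 ships 15.)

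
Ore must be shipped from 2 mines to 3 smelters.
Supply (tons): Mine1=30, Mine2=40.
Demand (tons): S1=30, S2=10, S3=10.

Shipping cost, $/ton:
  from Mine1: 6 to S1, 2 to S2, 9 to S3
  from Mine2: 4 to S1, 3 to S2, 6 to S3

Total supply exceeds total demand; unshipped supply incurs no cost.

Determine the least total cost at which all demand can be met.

200

One minimum-cost allocation:
  Mine1→S2: 10 × $2 = $20
  Mine2→S1: 30 × $4 = $120
  Mine2→S3: 10 × $6 = $60
Total = 20 + 120 + 60 = $200.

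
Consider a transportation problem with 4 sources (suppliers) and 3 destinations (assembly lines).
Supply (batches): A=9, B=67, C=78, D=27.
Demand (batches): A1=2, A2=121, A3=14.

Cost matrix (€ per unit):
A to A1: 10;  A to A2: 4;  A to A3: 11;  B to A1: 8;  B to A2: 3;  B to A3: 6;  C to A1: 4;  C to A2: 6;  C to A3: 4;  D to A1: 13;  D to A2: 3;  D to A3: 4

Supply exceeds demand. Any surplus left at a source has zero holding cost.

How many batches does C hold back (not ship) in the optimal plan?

Minimum-cost shipments:
  A->A2: 9 × €4 = €36
  B->A2: 67 × €3 = €201
  C->A1: 2 × €4 = €8
  C->A2: 18 × €6 = €108
  C->A3: 14 × €4 = €56
  D->A2: 27 × €3 = €81
Total cost = €490.
C ships 34 of its 78, leaving 44.

44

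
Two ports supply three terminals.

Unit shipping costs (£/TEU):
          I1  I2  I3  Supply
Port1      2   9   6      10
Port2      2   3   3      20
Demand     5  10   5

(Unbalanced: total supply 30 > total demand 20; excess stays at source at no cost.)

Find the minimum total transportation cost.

55

One minimum-cost allocation:
  Port1 to I1: 5 × £2 = £10
  Port2 to I2: 10 × £3 = £30
  Port2 to I3: 5 × £3 = £15
Total = 10 + 30 + 15 = £55.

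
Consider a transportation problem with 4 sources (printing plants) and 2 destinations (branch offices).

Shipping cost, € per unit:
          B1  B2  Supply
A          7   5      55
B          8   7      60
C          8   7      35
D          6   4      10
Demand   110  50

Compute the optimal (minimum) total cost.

1105

One minimum-cost allocation:
  A to B1: 5 × €7 = €35
  A to B2: 50 × €5 = €250
  B to B1: 60 × €8 = €480
  C to B1: 35 × €8 = €280
  D to B1: 10 × €6 = €60
Total = 35 + 250 + 480 + 280 + 60 = €1105.
(Supply check: A ships 55; B ships 60; C ships 35; D ships 10.)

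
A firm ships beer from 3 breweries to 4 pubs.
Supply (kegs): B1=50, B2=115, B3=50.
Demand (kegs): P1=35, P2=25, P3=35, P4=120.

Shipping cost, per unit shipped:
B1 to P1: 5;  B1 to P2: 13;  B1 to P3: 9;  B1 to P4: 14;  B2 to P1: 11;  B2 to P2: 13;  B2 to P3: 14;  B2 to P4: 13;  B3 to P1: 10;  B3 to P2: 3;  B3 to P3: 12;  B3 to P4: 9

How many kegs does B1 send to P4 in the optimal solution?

0

Optimal shipments:
  B1–P1: 35 kegs
  B1–P3: 15 kegs
  B2–P3: 20 kegs
  B2–P4: 95 kegs
  B3–P2: 25 kegs
  B3–P4: 25 kegs
Total cost = 2125.
The route B1→P4 is not used.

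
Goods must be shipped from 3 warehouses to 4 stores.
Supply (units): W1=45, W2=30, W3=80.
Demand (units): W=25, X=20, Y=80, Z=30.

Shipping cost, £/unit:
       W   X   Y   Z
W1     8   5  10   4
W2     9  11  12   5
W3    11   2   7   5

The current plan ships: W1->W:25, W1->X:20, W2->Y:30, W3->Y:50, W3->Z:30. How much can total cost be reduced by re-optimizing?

150

Current plan cost = 25·8 + 20·5 + 30·12 + 50·7 + 30·5 = £1160.
Optimal plan:
  W1–X: 20 × £5 = £100
  W1–Z: 25 × £4 = £100
  W2–W: 25 × £9 = £225
  W2–Z: 5 × £5 = £25
  W3–Y: 80 × £7 = £560
Optimal cost = £1010.
Saving = 1160 − 1010 = £150.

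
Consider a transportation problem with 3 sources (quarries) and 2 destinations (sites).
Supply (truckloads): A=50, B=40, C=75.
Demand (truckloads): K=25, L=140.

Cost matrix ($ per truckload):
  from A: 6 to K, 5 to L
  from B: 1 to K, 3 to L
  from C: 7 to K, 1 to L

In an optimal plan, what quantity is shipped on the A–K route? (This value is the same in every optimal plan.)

Solving gives:
  A–L: 50 truckloads
  B–K: 25 truckloads
  B–L: 15 truckloads
  C–L: 75 truckloads
Total cost = $395.
The route A→K is not used.

0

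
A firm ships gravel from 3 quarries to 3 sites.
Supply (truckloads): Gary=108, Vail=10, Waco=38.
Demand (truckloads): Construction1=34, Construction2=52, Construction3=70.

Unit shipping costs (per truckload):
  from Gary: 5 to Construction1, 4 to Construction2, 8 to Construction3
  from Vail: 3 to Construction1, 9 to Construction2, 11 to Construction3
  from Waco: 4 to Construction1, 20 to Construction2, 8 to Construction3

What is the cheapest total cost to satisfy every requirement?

A cheapest plan:
  Gary–Construction2: 52 × 4 = 208
  Gary–Construction3: 56 × 8 = 448
  Vail–Construction1: 10 × 3 = 30
  Waco–Construction1: 24 × 4 = 96
  Waco–Construction3: 14 × 8 = 112
Total = 208 + 448 + 30 + 96 + 112 = 894.

894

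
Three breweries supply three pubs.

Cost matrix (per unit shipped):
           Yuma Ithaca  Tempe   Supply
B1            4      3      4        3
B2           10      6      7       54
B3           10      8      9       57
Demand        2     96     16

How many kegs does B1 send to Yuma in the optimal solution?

The minimum-cost plan:
  B1–Yuma: 2 kegs
  B1–Tempe: 1 kegs
  B2–Ithaca: 39 kegs
  B2–Tempe: 15 kegs
  B3–Ithaca: 57 kegs
Total cost = 807.
So B1→Yuma carries 2 kegs.

2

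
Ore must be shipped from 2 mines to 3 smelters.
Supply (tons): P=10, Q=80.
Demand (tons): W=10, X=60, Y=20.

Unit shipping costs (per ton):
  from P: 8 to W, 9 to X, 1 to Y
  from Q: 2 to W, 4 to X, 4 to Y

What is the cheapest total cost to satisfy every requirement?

One minimum-cost allocation:
  P→Y: 10 × 1 = 10
  Q→W: 10 × 2 = 20
  Q→X: 60 × 4 = 240
  Q→Y: 10 × 4 = 40
Total = 10 + 20 + 240 + 40 = 310.

310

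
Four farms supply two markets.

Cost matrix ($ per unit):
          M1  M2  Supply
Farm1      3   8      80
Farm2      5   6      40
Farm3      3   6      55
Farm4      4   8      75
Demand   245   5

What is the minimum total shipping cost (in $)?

Optimal allocation:
  Farm1–M1: 80 × $3 = $240
  Farm2–M1: 35 × $5 = $175
  Farm2–M2: 5 × $6 = $30
  Farm3–M1: 55 × $3 = $165
  Farm4–M1: 75 × $4 = $300
Total = 240 + 175 + 30 + 165 + 300 = $910.

910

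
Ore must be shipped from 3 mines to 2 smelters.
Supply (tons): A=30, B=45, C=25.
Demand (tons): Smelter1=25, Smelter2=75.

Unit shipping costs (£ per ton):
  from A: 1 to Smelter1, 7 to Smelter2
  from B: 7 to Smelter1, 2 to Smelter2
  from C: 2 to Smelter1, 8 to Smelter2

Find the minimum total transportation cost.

350

A cheapest plan:
  A->Smelter1: 25 × £1 = £25
  A->Smelter2: 5 × £7 = £35
  B->Smelter2: 45 × £2 = £90
  C->Smelter2: 25 × £8 = £200
Total = 25 + 35 + 90 + 200 = £350.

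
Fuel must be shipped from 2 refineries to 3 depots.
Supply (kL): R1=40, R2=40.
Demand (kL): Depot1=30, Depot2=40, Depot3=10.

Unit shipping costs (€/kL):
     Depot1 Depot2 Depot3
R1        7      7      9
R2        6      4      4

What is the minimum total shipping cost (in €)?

An optimal shipping plan:
  R1–Depot1: 30 × €7 = €210
  R1–Depot2: 10 × €7 = €70
  R2–Depot2: 30 × €4 = €120
  R2–Depot3: 10 × €4 = €40
Total = 210 + 70 + 120 + 40 = €440.
(Supply check: R1 ships 40; R2 ships 40.)

440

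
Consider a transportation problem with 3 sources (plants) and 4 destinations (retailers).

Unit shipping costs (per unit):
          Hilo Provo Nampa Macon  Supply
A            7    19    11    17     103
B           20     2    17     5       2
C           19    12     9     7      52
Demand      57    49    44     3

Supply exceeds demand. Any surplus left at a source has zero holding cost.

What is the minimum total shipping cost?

1468

One minimum-cost allocation:
  A→Hilo: 57 × 7 = 399
  A→Nampa: 42 × 11 = 462
  B→Provo: 2 × 2 = 4
  C→Provo: 47 × 12 = 564
  C→Nampa: 2 × 9 = 18
  C→Macon: 3 × 7 = 21
Total = 399 + 462 + 4 + 564 + 18 + 21 = 1468.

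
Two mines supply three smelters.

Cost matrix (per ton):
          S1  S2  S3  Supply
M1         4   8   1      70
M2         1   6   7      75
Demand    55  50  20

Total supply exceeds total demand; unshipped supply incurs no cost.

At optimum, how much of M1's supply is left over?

20

Minimum-cost shipments:
  M1→S2: 30 × 8 = 240
  M1→S3: 20 × 1 = 20
  M2→S1: 55 × 1 = 55
  M2→S2: 20 × 6 = 120
Total cost = 435.
M1 ships 50 of its 70, leaving 20.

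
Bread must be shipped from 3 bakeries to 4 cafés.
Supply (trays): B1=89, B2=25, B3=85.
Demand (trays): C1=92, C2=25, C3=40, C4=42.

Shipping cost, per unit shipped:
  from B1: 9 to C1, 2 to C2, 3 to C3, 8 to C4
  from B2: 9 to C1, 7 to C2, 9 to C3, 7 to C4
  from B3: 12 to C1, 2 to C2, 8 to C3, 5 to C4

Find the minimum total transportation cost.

1262

A cheapest plan:
  B1->C1: 49 trays
  B1->C3: 40 trays
  B2->C1: 25 trays
  B3->C1: 18 trays
  B3->C2: 25 trays
  B3->C4: 42 trays
Total cost = 1262.
(Supply check: B1 ships 89; B2 ships 25; B3 ships 85.)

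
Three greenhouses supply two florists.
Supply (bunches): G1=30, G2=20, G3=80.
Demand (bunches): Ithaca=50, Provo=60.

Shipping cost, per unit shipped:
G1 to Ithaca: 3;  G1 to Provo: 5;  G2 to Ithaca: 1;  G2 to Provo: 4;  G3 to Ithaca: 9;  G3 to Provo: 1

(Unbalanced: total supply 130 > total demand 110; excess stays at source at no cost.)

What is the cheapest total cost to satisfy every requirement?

170

An optimal shipping plan:
  G1->Ithaca: 30 × 3 = 90
  G2->Ithaca: 20 × 1 = 20
  G3->Provo: 60 × 1 = 60
Total = 90 + 20 + 60 = 170.
(Supply check: G1 ships 30; G2 ships 20; G3 ships 60.)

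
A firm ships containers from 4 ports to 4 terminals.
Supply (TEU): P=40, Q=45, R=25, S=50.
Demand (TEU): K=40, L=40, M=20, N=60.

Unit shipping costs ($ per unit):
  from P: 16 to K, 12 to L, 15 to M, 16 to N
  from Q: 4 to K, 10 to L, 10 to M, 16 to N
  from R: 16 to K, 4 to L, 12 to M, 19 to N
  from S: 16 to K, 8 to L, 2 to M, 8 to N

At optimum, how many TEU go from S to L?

0

Solving gives:
  P→L: 10 × $12 = $120
  P→N: 30 × $16 = $480
  Q→K: 40 × $4 = $160
  Q→L: 5 × $10 = $50
  R→L: 25 × $4 = $100
  S→M: 20 × $2 = $40
  S→N: 30 × $8 = $240
Total cost = $1190.
The route S→L is not used.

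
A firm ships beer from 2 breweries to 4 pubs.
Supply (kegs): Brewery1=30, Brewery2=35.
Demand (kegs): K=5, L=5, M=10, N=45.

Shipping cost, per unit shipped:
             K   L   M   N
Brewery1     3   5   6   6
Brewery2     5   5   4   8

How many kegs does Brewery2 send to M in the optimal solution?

Solving gives:
  Brewery1 to K: 5 × 3 = 15
  Brewery1 to N: 25 × 6 = 150
  Brewery2 to L: 5 × 5 = 25
  Brewery2 to M: 10 × 4 = 40
  Brewery2 to N: 20 × 8 = 160
Total cost = 390.
So Brewery2→M carries 10 kegs.

10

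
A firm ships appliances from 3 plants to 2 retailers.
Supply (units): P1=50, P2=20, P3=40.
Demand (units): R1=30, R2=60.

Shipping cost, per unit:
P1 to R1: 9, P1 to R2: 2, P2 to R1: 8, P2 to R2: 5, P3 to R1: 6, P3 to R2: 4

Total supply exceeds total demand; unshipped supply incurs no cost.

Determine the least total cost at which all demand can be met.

Optimal allocation:
  P1 to R2: 50 × 2 = 100
  P3 to R1: 30 × 6 = 180
  P3 to R2: 10 × 4 = 40
Total = 100 + 180 + 40 = 320.
(Supply check: P1 ships 50; P2 ships 0; P3 ships 40.)

320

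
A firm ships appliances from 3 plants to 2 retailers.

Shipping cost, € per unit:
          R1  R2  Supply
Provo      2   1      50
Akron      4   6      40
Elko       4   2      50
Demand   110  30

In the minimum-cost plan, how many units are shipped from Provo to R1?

50

Solving gives:
  Provo->R1: 50 × €2 = €100
  Akron->R1: 40 × €4 = €160
  Elko->R1: 20 × €4 = €80
  Elko->R2: 30 × €2 = €60
Total cost = €400.
So Provo→R1 carries 50 units.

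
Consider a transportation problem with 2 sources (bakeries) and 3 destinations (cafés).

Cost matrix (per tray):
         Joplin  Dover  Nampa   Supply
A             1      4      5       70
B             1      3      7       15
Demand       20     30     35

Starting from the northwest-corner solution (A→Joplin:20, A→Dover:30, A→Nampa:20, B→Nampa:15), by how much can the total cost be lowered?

Current plan cost = 20·1 + 30·4 + 20·5 + 15·7 = 345.
Optimal plan:
  A->Joplin: 20 × 1 = 20
  A->Dover: 15 × 4 = 60
  A->Nampa: 35 × 5 = 175
  B->Dover: 15 × 3 = 45
Optimal cost = 300.
Saving = 345 − 300 = 45.

45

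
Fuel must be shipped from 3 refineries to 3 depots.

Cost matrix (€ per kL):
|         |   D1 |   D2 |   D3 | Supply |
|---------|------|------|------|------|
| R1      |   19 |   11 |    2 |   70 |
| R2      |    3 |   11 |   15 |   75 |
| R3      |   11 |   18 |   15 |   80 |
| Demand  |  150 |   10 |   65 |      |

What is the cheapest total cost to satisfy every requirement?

An optimal shipping plan:
  R1→D2: 5 × €11 = €55
  R1→D3: 65 × €2 = €130
  R2→D1: 75 × €3 = €225
  R3→D1: 75 × €11 = €825
  R3→D2: 5 × €18 = €90
Total = 55 + 130 + 225 + 825 + 90 = €1325.

1325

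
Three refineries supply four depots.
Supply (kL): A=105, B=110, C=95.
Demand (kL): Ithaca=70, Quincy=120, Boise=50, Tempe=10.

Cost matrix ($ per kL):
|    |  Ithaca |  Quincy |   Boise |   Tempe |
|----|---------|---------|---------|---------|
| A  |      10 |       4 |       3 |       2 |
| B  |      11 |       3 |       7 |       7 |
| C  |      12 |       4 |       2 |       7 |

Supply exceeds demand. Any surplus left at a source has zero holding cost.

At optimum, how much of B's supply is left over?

0

Minimum-cost shipments:
  A–Ithaca: 70 × $10 = $700
  A–Quincy: 10 × $4 = $40
  A–Tempe: 10 × $2 = $20
  B–Quincy: 110 × $3 = $330
  C–Boise: 50 × $2 = $100
Total cost = $1190.
B ships 110 of its 110, leaving 0.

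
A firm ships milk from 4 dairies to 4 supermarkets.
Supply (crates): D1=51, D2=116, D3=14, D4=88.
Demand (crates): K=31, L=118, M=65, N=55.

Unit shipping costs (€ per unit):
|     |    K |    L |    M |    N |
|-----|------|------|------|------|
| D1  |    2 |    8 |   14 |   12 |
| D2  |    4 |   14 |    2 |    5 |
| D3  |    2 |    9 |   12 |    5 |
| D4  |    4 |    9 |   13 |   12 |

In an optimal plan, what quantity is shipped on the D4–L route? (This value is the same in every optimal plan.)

88

Solving gives:
  D1→K: 21 × €2 = €42
  D1→L: 30 × €8 = €240
  D2→M: 65 × €2 = €130
  D2→N: 51 × €5 = €255
  D3→K: 10 × €2 = €20
  D3→N: 4 × €5 = €20
  D4→L: 88 × €9 = €792
Total cost = €1499.
So D4→L carries 88 crates.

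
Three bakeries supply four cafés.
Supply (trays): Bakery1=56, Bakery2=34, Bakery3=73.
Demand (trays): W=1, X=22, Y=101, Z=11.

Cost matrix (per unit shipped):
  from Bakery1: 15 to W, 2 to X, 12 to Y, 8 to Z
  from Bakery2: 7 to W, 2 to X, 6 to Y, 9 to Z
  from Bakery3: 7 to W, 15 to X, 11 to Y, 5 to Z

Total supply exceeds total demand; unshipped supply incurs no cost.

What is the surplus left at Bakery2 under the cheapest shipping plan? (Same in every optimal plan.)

An optimal plan:
  Bakery1->X: 22 × 2 = 44
  Bakery1->Y: 6 × 12 = 72
  Bakery2->Y: 34 × 6 = 204
  Bakery3->W: 1 × 7 = 7
  Bakery3->Y: 61 × 11 = 671
  Bakery3->Z: 11 × 5 = 55
Total cost = 1053.
Bakery2 ships 34 of its 34, leaving 0.

0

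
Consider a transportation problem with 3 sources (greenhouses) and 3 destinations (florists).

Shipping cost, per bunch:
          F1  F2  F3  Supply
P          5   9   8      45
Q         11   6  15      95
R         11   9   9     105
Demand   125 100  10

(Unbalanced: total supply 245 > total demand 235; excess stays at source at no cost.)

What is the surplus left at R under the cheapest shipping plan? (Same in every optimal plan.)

Minimum-cost shipments:
  P→F1: 45 × 5 = 225
  Q→F2: 95 × 6 = 570
  R→F1: 80 × 11 = 880
  R→F2: 5 × 9 = 45
  R→F3: 10 × 9 = 90
Total cost = 1810.
R ships 95 of its 105, leaving 10.

10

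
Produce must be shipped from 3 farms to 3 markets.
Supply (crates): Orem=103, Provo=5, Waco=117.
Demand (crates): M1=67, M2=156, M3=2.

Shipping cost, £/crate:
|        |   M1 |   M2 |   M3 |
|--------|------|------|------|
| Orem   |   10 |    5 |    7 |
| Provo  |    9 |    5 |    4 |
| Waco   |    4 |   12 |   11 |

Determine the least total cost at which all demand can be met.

An optimal shipping plan:
  Orem->M2: 103 × £5 = £515
  Provo->M2: 3 × £5 = £15
  Provo->M3: 2 × £4 = £8
  Waco->M1: 67 × £4 = £268
  Waco->M2: 50 × £12 = £600
Total = 515 + 15 + 8 + 268 + 600 = £1406.
(Supply check: Orem ships 103; Provo ships 5; Waco ships 117.)

1406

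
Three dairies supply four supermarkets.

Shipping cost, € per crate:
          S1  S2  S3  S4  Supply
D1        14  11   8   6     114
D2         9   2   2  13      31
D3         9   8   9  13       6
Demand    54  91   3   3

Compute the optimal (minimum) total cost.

An optimal shipping plan:
  D1 to S1: 48 × €14 = €672
  D1 to S2: 60 × €11 = €660
  D1 to S3: 3 × €8 = €24
  D1 to S4: 3 × €6 = €18
  D2 to S2: 31 × €2 = €62
  D3 to S1: 6 × €9 = €54
Total = 672 + 660 + 24 + 18 + 62 + 54 = €1490.

1490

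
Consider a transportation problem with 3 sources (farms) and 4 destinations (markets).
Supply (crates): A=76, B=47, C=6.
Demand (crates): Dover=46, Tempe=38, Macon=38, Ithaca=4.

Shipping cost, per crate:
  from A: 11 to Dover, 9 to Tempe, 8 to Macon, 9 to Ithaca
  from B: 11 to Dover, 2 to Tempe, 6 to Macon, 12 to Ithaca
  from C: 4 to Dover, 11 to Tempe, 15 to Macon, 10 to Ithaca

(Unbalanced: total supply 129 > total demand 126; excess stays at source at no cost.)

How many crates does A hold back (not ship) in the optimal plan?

3

Minimum-cost shipments:
  A→Dover: 40 × 11 = 440
  A→Macon: 29 × 8 = 232
  A→Ithaca: 4 × 9 = 36
  B→Tempe: 38 × 2 = 76
  B→Macon: 9 × 6 = 54
  C→Dover: 6 × 4 = 24
Total cost = 862.
A ships 73 of its 76, leaving 3.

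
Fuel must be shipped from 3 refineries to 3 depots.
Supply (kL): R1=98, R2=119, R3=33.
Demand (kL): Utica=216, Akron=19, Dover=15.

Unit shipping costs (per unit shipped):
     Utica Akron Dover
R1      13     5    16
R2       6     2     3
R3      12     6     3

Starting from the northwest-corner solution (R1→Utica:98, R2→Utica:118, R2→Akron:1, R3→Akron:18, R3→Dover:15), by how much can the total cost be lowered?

40

Current plan cost = 98·13 + 118·6 + 1·2 + 18·6 + 15·3 = 2137.
Optimal plan:
  R1->Utica: 79 kL
  R1->Akron: 19 kL
  R2->Utica: 119 kL
  R3->Utica: 18 kL
  R3->Dover: 15 kL
Optimal cost = 2097.
Saving = 2137 − 2097 = 40.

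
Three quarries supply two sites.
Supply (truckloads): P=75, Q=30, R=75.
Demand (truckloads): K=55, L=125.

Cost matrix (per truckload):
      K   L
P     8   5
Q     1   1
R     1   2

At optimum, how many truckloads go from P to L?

The minimum-cost plan:
  P–L: 75 truckloads
  Q–L: 30 truckloads
  R–K: 55 truckloads
  R–L: 20 truckloads
Total cost = 500.
So P→L carries 75 truckloads.

75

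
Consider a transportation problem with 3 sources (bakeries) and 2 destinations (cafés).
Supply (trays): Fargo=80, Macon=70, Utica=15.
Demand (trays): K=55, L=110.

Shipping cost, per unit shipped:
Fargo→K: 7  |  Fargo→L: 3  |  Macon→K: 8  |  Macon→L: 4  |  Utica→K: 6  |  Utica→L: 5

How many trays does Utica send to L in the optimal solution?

0

The minimum-cost plan:
  Fargo to K: 40 × 7 = 280
  Fargo to L: 40 × 3 = 120
  Macon to L: 70 × 4 = 280
  Utica to K: 15 × 6 = 90
Total cost = 770.
The route Utica→L is not used.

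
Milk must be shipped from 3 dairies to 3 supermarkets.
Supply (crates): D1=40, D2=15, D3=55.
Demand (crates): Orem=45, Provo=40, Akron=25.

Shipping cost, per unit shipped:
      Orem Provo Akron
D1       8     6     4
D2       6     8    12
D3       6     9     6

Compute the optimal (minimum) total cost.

One minimum-cost allocation:
  D1 to Provo: 25 × 6 = 150
  D1 to Akron: 15 × 4 = 60
  D2 to Provo: 15 × 8 = 120
  D3 to Orem: 45 × 6 = 270
  D3 to Akron: 10 × 6 = 60
Total = 150 + 60 + 120 + 270 + 60 = 660.

660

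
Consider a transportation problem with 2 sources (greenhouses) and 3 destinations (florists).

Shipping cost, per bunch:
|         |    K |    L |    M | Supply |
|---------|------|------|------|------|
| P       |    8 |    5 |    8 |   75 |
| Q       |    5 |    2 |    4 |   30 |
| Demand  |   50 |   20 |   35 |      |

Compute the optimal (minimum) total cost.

An optimal shipping plan:
  P->K: 50 × 8 = 400
  P->L: 20 × 5 = 100
  P->M: 5 × 8 = 40
  Q->M: 30 × 4 = 120
Total = 400 + 100 + 40 + 120 = 660.
(Supply check: P ships 75; Q ships 30.)

660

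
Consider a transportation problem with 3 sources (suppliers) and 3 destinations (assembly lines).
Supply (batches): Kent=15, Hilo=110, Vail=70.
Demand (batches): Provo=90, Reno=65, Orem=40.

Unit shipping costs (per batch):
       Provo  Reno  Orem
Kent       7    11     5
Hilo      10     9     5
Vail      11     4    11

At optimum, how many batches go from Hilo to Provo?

70

The minimum-cost plan:
  Kent–Provo: 15 × 7 = 105
  Hilo–Provo: 70 × 10 = 700
  Hilo–Orem: 40 × 5 = 200
  Vail–Provo: 5 × 11 = 55
  Vail–Reno: 65 × 4 = 260
Total cost = 1320.
So Hilo→Provo carries 70 batches.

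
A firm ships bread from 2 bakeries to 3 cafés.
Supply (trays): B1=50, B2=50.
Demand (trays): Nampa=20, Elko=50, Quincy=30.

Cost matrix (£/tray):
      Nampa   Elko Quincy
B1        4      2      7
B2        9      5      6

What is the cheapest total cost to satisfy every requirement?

420

An optimal shipping plan:
  B1→Nampa: 20 trays
  B1→Elko: 30 trays
  B2→Elko: 20 trays
  B2→Quincy: 30 trays
Total cost = £420.
(Supply check: B1 ships 50; B2 ships 50.)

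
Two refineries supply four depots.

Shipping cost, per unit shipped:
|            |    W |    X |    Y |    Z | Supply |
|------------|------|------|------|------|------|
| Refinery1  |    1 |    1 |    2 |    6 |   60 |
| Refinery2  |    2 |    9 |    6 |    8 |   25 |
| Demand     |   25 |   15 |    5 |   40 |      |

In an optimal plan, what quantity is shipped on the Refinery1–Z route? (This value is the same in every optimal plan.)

Solving gives:
  Refinery1 to X: 15 × 1 = 15
  Refinery1 to Y: 5 × 2 = 10
  Refinery1 to Z: 40 × 6 = 240
  Refinery2 to W: 25 × 2 = 50
Total cost = 315.
So Refinery1→Z carries 40 kL.

40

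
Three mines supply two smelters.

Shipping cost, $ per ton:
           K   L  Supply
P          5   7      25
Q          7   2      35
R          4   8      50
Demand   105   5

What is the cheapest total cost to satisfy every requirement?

A cheapest plan:
  P–K: 25 × $5 = $125
  Q–K: 30 × $7 = $210
  Q–L: 5 × $2 = $10
  R–K: 50 × $4 = $200
Total = 125 + 210 + 10 + 200 = $545.

545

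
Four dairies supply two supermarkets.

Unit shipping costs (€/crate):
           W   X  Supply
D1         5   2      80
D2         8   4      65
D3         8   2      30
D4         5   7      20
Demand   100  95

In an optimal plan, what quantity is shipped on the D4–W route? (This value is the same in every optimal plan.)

20

Solving gives:
  D1 to W: 80 × €5 = €400
  D2 to X: 65 × €4 = €260
  D3 to X: 30 × €2 = €60
  D4 to W: 20 × €5 = €100
Total cost = €820.
So D4→W carries 20 crates.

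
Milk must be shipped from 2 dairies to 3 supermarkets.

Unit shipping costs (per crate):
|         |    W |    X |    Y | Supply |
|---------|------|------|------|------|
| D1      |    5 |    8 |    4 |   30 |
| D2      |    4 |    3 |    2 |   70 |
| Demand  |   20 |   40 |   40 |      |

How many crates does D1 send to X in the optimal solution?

0

Optimal shipments:
  D1 to W: 20 × 5 = 100
  D1 to Y: 10 × 4 = 40
  D2 to X: 40 × 3 = 120
  D2 to Y: 30 × 2 = 60
Total cost = 320.
The route D1→X is not used.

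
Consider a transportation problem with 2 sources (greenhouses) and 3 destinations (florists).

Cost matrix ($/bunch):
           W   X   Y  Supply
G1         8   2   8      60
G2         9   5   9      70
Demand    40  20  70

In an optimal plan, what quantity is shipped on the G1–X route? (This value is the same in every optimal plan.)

20

The minimum-cost plan:
  G1->W: 40 × $8 = $320
  G1->X: 20 × $2 = $40
  G2->Y: 70 × $9 = $630
Total cost = $990.
So G1→X carries 20 bunches.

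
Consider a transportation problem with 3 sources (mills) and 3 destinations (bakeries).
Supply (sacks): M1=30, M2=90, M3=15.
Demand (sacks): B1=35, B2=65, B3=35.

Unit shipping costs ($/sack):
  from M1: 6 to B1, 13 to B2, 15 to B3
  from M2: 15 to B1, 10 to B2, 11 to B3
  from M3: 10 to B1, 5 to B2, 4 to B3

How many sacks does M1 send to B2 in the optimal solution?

Solving gives:
  M1->B1: 30 sacks
  M2->B1: 5 sacks
  M2->B2: 65 sacks
  M2->B3: 20 sacks
  M3->B3: 15 sacks
Total cost = $1185.
The route M1→B2 is not used.

0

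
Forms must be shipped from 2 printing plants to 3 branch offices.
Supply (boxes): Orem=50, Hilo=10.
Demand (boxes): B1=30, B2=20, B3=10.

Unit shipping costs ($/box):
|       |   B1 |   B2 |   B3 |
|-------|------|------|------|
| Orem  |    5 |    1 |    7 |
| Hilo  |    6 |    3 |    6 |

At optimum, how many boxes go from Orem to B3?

Optimal shipments:
  Orem–B1: 30 × $5 = $150
  Orem–B2: 20 × $1 = $20
  Hilo–B3: 10 × $6 = $60
Total cost = $230.
The route Orem→B3 is not used.

0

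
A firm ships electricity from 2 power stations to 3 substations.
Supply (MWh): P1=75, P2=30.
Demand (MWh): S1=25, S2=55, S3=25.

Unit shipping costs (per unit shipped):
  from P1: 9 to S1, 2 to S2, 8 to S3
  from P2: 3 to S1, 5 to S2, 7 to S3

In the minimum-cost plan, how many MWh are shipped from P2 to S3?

Optimal shipments:
  P1->S2: 55 × 2 = 110
  P1->S3: 20 × 8 = 160
  P2->S1: 25 × 3 = 75
  P2->S3: 5 × 7 = 35
Total cost = 380.
So P2→S3 carries 5 MWh.

5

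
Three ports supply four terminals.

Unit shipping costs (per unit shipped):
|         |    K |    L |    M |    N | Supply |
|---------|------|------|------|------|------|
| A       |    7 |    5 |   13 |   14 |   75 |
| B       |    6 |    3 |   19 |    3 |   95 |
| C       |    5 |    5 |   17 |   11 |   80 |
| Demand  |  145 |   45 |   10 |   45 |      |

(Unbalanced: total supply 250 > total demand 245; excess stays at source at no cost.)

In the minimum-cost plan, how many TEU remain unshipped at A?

5

An optimal plan:
  A to K: 60 × 7 = 420
  A to M: 10 × 13 = 130
  B to K: 5 × 6 = 30
  B to L: 45 × 3 = 135
  B to N: 45 × 3 = 135
  C to K: 80 × 5 = 400
Total cost = 1250.
A ships 70 of its 75, leaving 5.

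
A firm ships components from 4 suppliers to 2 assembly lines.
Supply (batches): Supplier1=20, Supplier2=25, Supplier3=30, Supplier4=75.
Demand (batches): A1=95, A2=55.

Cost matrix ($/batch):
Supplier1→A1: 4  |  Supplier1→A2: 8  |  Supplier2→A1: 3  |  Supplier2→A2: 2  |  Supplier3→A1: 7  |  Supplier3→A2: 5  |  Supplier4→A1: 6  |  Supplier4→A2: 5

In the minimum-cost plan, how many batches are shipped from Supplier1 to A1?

Solving gives:
  Supplier1→A1: 20 batches
  Supplier2→A1: 25 batches
  Supplier3→A2: 30 batches
  Supplier4→A1: 50 batches
  Supplier4→A2: 25 batches
Total cost = $730.
So Supplier1→A1 carries 20 batches.

20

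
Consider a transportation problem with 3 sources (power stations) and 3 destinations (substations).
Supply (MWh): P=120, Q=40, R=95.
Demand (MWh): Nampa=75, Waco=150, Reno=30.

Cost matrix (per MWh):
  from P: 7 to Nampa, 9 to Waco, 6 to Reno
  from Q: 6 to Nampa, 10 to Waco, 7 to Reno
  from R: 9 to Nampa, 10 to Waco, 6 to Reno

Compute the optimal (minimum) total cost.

An optimal shipping plan:
  P to Nampa: 35 × 7 = 245
  P to Waco: 85 × 9 = 765
  Q to Nampa: 40 × 6 = 240
  R to Waco: 65 × 10 = 650
  R to Reno: 30 × 6 = 180
Total = 245 + 765 + 240 + 650 + 180 = 2080.

2080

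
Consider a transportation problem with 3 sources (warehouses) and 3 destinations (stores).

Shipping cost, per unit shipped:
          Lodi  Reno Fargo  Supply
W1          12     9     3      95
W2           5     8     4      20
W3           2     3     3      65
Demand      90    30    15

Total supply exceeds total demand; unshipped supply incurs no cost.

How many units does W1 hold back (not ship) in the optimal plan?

Minimum-cost shipments:
  W1→Lodi: 5 × 12 = 60
  W1→Reno: 30 × 9 = 270
  W1→Fargo: 15 × 3 = 45
  W2→Lodi: 20 × 5 = 100
  W3→Lodi: 65 × 2 = 130
Total cost = 605.
W1 ships 50 of its 95, leaving 45.

45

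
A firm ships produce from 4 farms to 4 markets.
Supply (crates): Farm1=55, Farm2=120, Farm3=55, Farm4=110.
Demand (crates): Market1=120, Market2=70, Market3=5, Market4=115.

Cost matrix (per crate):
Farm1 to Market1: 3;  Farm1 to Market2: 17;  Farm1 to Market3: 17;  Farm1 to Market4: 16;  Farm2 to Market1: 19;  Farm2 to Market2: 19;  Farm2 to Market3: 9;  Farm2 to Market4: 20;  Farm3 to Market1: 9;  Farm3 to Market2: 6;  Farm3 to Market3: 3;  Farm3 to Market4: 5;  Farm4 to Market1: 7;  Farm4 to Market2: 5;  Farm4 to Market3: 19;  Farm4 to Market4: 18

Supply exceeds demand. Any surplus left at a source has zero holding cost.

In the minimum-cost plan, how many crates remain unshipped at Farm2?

Minimum-cost shipments:
  Farm1–Market1: 55 × 3 = 165
  Farm2–Market1: 25 × 19 = 475
  Farm2–Market3: 5 × 9 = 45
  Farm2–Market4: 60 × 20 = 1200
  Farm3–Market4: 55 × 5 = 275
  Farm4–Market1: 40 × 7 = 280
  Farm4–Market2: 70 × 5 = 350
Total cost = 2790.
Farm2 ships 90 of its 120, leaving 30.

30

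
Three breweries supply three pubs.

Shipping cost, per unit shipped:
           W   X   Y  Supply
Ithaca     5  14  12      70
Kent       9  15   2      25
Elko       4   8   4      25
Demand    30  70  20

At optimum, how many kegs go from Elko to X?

25

Optimal shipments:
  Ithaca→W: 30 × 5 = 150
  Ithaca→X: 40 × 14 = 560
  Kent→X: 5 × 15 = 75
  Kent→Y: 20 × 2 = 40
  Elko→X: 25 × 8 = 200
Total cost = 1025.
So Elko→X carries 25 kegs.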